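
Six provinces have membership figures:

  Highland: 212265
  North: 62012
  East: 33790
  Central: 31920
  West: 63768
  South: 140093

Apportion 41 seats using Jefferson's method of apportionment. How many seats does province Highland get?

Standard divisor 543848/41 ≈ 13264.585; standard quotas: Highland 16.002, North 4.675, East 2.547, Central 2.406, West 4.807, South 10.561.
Rounding down gives 16, 4, 2, 2, 4, 10 = 38 seats, so the divisor must be adjusted.
With modified divisor 12461: modified quotas Highland 17.034, North 4.976, East 2.712, Central 2.562, West 5.117, South 11.242.
Rounding down: Highland 17, North 4, East 2, Central 2, West 5, South 11 (total 41).
Highland receives 17.

17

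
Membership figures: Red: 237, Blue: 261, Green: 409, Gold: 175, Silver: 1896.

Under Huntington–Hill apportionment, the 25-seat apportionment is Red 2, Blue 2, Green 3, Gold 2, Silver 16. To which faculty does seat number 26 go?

Green

Priority for the next seat is population ÷ (√(s·(s+1))).
Priorities: Red 96.755, Blue 106.553, Green 118.068, Gold 71.443, Silver 114.962.
Highest priority: Green.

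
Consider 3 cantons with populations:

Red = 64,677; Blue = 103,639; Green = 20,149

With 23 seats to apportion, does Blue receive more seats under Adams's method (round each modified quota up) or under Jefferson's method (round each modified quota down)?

Adams: Red 8, Blue 12, Green 3.
Jefferson: Red 8, Blue 13, Green 2.
Blue gets 12 under Adams and 13 under Jefferson.

Jefferson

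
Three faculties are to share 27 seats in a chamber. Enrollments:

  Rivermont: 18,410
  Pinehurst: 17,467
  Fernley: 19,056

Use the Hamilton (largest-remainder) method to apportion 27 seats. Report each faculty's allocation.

The standard divisor is 54933/27 ≈ 2034.556.
Standard quotas: Rivermont 9.0487, Pinehurst 8.5852, Fernley 9.3662.
Lower quotas: Rivermont 9, Pinehurst 8, Fernley 9 (sum 26, leaving 1 seat).
Remainders in descending order: Pinehurst 0.5852, Fernley 0.3662, Rivermont 0.0487.
Largest remainder: Pinehurst receives the extra seat.

Rivermont: 9; Pinehurst: 9; Fernley: 9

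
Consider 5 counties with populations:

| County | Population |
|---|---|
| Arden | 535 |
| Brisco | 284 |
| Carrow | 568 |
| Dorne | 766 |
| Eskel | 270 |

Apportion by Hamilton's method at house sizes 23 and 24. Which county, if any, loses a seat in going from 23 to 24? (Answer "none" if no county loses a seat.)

At 23 seats: Arden 5, Brisco 3, Carrow 5, Dorne 7, Eskel 3.
At 24 seats: Arden 5, Brisco 3, Carrow 6, Dorne 7, Eskel 3.
No county's allocation decreased.

none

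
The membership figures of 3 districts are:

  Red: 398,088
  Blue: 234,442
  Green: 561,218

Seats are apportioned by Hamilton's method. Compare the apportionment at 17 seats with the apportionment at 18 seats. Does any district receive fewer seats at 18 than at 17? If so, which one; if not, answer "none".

none

At 17 seats: Red 6, Blue 3, Green 8.
At 18 seats: Red 6, Blue 4, Green 8.
No district's allocation decreased.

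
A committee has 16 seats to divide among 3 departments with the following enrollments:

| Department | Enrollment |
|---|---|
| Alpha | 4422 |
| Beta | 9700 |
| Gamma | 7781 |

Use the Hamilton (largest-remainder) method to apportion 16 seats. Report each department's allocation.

Standard divisor: 21903 ÷ 16 ≈ 1368.938.
Standard quotas: Alpha 3.2302, Beta 7.0858, Gamma 5.6840.
Lower quotas: Alpha 3, Beta 7, Gamma 5 (sum 15, leaving 1 seat).
Remainders in descending order: Gamma 0.6840, Alpha 0.2302, Beta 0.0858.
Largest remainder: Gamma receives the extra seat.

Alpha: 3, Beta: 7, Gamma: 6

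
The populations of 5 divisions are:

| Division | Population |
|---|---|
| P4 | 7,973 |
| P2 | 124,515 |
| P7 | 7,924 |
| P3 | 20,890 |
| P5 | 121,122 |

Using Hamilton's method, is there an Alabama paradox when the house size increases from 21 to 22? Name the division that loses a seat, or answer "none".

At 21 seats: P4 1, P2 9, P7 1, P3 1, P5 9.
At 22 seats: P4 1, P2 10, P7 0, P3 2, P5 9.
P7 drops from 1 to 0.

P7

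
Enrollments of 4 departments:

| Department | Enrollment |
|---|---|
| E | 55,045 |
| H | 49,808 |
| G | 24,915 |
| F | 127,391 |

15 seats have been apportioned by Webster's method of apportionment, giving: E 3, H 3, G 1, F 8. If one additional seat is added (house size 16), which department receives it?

G

Priority for the next seat is population ÷ (current seats + 0.5).
Priorities: E 15727.143, H 14230.857, G 16610.000, F 14987.176.
Highest priority: G.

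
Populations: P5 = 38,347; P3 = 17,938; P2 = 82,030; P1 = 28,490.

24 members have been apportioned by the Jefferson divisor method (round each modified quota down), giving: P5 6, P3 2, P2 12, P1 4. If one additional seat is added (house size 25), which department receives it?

P2

Priority for the next seat is population ÷ (current seats + 1).
Priorities: P5 5478.143, P3 5979.333, P2 6310.000, P1 5698.000.
Highest priority: P2.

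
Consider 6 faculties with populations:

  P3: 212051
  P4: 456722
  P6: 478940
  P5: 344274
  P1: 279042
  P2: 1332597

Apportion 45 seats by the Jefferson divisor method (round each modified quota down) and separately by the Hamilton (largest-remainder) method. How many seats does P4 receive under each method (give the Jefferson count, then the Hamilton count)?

6 and 7

Jefferson: P3 3, P4 6, P6 7, P5 5, P1 4, P2 20.
Hamilton: P3 3, P4 7, P6 7, P5 5, P1 4, P2 19.
P4 gets 6 under Jefferson and 7 under Hamilton.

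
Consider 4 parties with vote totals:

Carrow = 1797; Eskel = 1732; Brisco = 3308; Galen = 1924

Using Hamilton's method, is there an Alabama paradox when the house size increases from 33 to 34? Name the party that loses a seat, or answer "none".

none

At 33 seats: Carrow 7, Eskel 7, Brisco 12, Galen 7.
At 34 seats: Carrow 7, Eskel 7, Brisco 13, Galen 7.
No party's allocation decreased.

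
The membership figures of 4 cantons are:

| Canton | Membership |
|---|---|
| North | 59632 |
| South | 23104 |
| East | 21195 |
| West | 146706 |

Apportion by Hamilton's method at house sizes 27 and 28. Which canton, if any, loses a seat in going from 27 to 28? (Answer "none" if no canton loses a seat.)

At 27 seats: North 6, South 3, East 2, West 16.
At 28 seats: North 7, South 3, East 2, West 16.
No canton's allocation decreased.

none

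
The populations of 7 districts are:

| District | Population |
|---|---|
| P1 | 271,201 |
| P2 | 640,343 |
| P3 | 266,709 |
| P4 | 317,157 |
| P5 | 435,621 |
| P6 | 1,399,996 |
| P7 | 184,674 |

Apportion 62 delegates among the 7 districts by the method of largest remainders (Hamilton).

Standard divisor: 3515701 ÷ 62 ≈ 56704.855.
Standard quotas: P1 4.7827, P2 11.2926, P3 4.7035, P4 5.5931, P5 7.6823, P6 24.6892, P7 3.2568.
Lower quotas: P1 4, P2 11, P3 4, P4 5, P5 7, P6 24, P7 3 (sum 58, leaving 4 seats).
Remainders in descending order: P1 0.7827, P3 0.7035, P6 0.6892, P5 0.6823, P4 0.5931, P2 0.2926, P7 0.2568.
The surplus seats go to P1, P3, P6, P5.

P1 5, P2 11, P3 5, P4 5, P5 8, P6 25, P7 3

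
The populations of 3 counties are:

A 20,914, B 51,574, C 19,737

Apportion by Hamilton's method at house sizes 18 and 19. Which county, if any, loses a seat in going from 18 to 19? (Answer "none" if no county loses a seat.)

At 18 seats: A 4, B 10, C 4.
At 19 seats: A 4, B 11, C 4.
No county's allocation decreased.

none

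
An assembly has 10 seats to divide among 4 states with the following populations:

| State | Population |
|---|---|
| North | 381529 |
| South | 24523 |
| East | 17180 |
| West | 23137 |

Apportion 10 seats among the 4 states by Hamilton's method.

North=9, South=1, East=0, West=0

Total 446369; standard divisor 446369/10 ≈ 44636.9.
Standard quotas: North 8.5474, South 0.5494, East 0.3849, West 0.5183.
Lower quotas: North 8, South 0, East 0, West 0 (sum 8, leaving 2 seats).
Remainders in descending order: South 0.5494, North 0.5474, West 0.5183, East 0.3849.
The surplus seats go to South, North.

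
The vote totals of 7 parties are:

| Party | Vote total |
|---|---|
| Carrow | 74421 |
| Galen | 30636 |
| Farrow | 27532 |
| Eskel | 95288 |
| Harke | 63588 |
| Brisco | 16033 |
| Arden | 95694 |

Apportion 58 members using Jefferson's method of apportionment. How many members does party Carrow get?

Standard divisor 403192/58 ≈ 6951.586; standard quotas: Carrow 10.706, Galen 4.407, Farrow 3.961, Eskel 13.707, Harke 9.147, Brisco 2.306, Arden 13.766.
Rounding down gives 10, 4, 3, 13, 9, 2, 13 = 54 seats, so the divisor must be adjusted.
With modified divisor 6600: modified quotas Carrow 11.276, Galen 4.642, Farrow 4.172, Eskel 14.438, Harke 9.635, Brisco 2.429, Arden 14.499.
Rounding down: Carrow 11, Galen 4, Farrow 4, Eskel 14, Harke 9, Brisco 2, Arden 14 (total 58).
Carrow receives 11.

11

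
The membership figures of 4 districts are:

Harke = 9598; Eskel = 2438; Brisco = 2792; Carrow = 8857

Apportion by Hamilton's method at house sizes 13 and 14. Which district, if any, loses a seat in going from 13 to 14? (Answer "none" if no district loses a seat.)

none

At 13 seats: Harke 5, Eskel 1, Brisco 2, Carrow 5.
At 14 seats: Harke 6, Eskel 1, Brisco 2, Carrow 5.
No district's allocation decreased.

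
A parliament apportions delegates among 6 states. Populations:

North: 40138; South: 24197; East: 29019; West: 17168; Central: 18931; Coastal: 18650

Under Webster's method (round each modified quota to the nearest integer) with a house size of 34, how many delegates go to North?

9

Standard divisor 148103/34 ≈ 4355.971; standard quotas: North 9.214, South 5.555, East 6.662, West 3.941, Central 4.346, Coastal 4.281.
Rounding to the nearest integer gives North 9, South 6, East 7, West 4, Central 4, Coastal 4 — total 34, matching the house size, so no adjustment is needed.
North receives 9.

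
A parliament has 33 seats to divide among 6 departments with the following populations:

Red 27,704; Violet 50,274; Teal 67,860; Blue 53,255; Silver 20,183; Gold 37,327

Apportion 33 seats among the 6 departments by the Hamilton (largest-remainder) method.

Standard divisor: 256603 ÷ 33 ≈ 7775.848.
Standard quotas: Red 3.5628, Violet 6.4654, Teal 8.7270, Blue 6.8488, Silver 2.5956, Gold 4.8004.
Lower quotas: Red 3, Violet 6, Teal 8, Blue 6, Silver 2, Gold 4 (sum 29, leaving 4 seats).
Remainders in descending order: Blue 0.8488, Gold 0.8004, Teal 0.7270, Silver 0.5956, Red 0.5628, Violet 0.4654.
Largest remainders: Blue, Gold, Teal, Silver receive the extra seats.

Red=3, Violet=6, Teal=9, Blue=7, Silver=3, Gold=5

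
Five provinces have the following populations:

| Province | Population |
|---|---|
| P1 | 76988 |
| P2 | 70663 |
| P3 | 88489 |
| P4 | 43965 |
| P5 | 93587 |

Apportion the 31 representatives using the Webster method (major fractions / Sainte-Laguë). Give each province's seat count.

P1 6, P2 6, P3 7, P4 4, P5 8

Standard divisor 373692/31 ≈ 12054.581; standard quotas: P1 6.387, P2 5.862, P3 7.341, P4 3.647, P5 7.764.
Rounding to the nearest integer gives P1 6, P2 6, P3 7, P4 4, P5 8 — total 31, matching the house size, so no adjustment is needed.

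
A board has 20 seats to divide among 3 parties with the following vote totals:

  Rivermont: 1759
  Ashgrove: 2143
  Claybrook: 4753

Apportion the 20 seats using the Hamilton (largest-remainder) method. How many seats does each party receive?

Rivermont: 4, Ashgrove: 5, Claybrook: 11

Total 8655; standard divisor 8655/20 ≈ 432.75.
Standard quotas: Rivermont 4.065, Ashgrove 4.952, Claybrook 10.983.
Lower quotas: Rivermont 4, Ashgrove 4, Claybrook 10 (sum 18, leaving 2 seats).
Remainders in descending order: Claybrook 0.983, Ashgrove 0.952, Rivermont 0.065.
The surplus seats go to Claybrook, Ashgrove.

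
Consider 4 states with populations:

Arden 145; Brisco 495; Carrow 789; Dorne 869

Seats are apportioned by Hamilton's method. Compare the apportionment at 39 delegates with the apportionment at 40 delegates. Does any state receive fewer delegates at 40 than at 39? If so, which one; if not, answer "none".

Arden

At 39 seats: Arden 3, Brisco 8, Carrow 13, Dorne 15.
At 40 seats: Arden 2, Brisco 9, Carrow 14, Dorne 15.
Arden drops from 3 to 2.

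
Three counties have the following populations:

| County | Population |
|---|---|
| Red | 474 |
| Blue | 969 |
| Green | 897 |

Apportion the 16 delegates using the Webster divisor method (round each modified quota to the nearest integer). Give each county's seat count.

Red=3, Blue=7, Green=6

Standard divisor 2340/16 ≈ 146.25; standard quotas: Red 3.241, Blue 6.626, Green 6.133.
Rounding to the nearest integer gives Red 3, Blue 7, Green 6 — total 16, matching the house size, so no adjustment is needed.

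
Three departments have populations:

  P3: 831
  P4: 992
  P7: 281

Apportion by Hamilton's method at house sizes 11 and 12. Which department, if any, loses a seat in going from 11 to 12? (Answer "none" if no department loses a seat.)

At 11 seats: P3 4, P4 5, P7 2.
At 12 seats: P3 5, P4 6, P7 1.
P7 drops from 2 to 1.

P7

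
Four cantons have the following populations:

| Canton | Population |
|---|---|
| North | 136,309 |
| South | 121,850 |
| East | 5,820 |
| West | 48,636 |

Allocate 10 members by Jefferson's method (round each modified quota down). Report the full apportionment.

Standard divisor 312615/10 ≈ 31261.5; standard quotas: North 4.360, South 3.898, East 0.186, West 1.556.
Rounding down gives 4, 3, 0, 1 = 8 seats, so the divisor must be adjusted.
With modified divisor 25800: modified quotas North 5.283, South 4.723, East 0.226, West 1.885.
Rounding down: North 5, South 4, East 0, West 1 (total 10).

North 5, South 4, East 0, West 1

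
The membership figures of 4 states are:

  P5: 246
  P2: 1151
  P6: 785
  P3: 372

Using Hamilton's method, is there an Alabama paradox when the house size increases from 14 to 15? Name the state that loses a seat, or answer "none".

At 14 seats: P5 2, P2 6, P6 4, P3 2.
At 15 seats: P5 1, P2 7, P6 5, P3 2.
P5 drops from 2 to 1.

P5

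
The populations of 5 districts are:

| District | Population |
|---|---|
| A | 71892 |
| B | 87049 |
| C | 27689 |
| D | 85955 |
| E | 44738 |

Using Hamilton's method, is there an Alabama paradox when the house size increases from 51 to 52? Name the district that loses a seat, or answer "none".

none

At 51 seats: A 12, B 14, C 4, D 14, E 7.
At 52 seats: A 12, B 14, C 5, D 14, E 7.
No district's allocation decreased.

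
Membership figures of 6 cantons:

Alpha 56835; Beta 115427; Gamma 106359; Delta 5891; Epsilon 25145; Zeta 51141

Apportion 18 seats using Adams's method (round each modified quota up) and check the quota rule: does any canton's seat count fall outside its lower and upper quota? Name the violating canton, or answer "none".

Standard quotas: Alpha 2.835, Beta 5.759, Gamma 5.306, Delta 0.294, Epsilon 1.254, Zeta 2.551.
Adams allocation: Alpha 3, Beta 5, Gamma 5, Delta 1, Epsilon 1, Zeta 3.
Every allocation lies between the lower and upper quota.

none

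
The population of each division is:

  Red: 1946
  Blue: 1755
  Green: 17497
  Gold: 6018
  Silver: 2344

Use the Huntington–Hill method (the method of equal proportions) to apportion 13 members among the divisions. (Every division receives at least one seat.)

With divisor 2397: modified quotas Red 0.812, Blue 0.732, Green 7.300, Gold 2.511, Silver 0.978.
Geometric-mean thresholds: Red (min 1), Blue (min 1), Green √(7·8)=7.483, Gold √(2·3)=2.449, Silver (min 1).
Each quota rounded against its threshold gives Red 1, Blue 1, Green 7, Gold 3, Silver 1 (total 13).

Red 1; Blue 1; Green 7; Gold 3; Silver 1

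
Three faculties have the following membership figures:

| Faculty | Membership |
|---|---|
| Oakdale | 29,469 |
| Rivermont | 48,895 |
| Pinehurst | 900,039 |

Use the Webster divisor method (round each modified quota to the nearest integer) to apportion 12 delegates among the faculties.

Oakdale=0, Rivermont=1, Pinehurst=11

Standard divisor 978403/12 ≈ 81533.583; standard quotas: Oakdale 0.361, Rivermont 0.600, Pinehurst 11.039.
Rounding to the nearest integer gives Oakdale 0, Rivermont 1, Pinehurst 11 — total 12, matching the house size, so no adjustment is needed.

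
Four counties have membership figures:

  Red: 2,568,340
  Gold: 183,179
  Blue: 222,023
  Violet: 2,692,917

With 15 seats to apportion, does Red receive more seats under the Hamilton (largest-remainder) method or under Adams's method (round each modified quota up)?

Hamilton: Red 7, Gold 0, Blue 1, Violet 7.
Adams: Red 6, Gold 1, Blue 1, Violet 7.
Red gets 7 under Hamilton and 6 under Adams.

Hamilton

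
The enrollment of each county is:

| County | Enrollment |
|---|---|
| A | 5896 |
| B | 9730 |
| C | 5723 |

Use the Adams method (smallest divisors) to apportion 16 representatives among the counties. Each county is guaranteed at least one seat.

Standard divisor 21349/16 ≈ 1334.312; standard quotas: A 4.419, B 7.292, C 4.289.
Rounding up gives 5, 8, 5 = 18 seats, so the divisor must be adjusted.
With modified divisor 1450: modified quotas A 4.066, B 6.710, C 3.947.
Rounding up: A 5, B 7, C 4 (total 16).

A 5; B 7; C 4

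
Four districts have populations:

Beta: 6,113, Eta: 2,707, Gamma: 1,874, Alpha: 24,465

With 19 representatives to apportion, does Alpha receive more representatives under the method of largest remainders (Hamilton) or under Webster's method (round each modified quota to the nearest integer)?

Webster

Hamilton: Beta 3, Eta 2, Gamma 1, Alpha 13.
Webster: Beta 3, Eta 1, Gamma 1, Alpha 14.
Alpha gets 13 under Hamilton and 14 under Webster.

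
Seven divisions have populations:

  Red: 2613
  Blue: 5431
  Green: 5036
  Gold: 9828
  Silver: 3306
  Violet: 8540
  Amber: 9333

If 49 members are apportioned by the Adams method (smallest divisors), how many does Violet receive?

Standard divisor 44087/49 ≈ 899.735; standard quotas: Red 2.904, Blue 6.036, Green 5.597, Gold 10.923, Silver 3.674, Violet 9.492, Amber 10.373.
Rounding up gives 3, 7, 6, 11, 4, 10, 11 = 52 seats, so the divisor must be adjusted.
With modified divisor 970: modified quotas Red 2.694, Blue 5.599, Green 5.192, Gold 10.132, Silver 3.408, Violet 8.804, Amber 9.622.
Rounding up: Red 3, Blue 6, Green 6, Gold 11, Silver 4, Violet 9, Amber 10 (total 49).
Violet receives 9.

9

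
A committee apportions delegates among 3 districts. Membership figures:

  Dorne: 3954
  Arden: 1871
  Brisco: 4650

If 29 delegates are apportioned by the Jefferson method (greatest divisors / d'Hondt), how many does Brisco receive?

Standard divisor 10475/29 ≈ 361.207; standard quotas: Dorne 10.947, Arden 5.180, Brisco 12.874.
Rounding down gives 10, 5, 12 = 27 seats, so the divisor must be adjusted.
With modified divisor 340: modified quotas Dorne 11.629, Arden 5.503, Brisco 13.676.
Rounding down: Dorne 11, Arden 5, Brisco 13 (total 29).
Brisco receives 13.

13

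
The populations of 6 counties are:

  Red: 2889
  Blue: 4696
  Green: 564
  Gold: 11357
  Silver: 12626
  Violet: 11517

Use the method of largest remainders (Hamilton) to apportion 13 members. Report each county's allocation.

The standard divisor is 43649/13 ≈ 3357.615.
Standard quotas: Red 0.8604, Blue 1.3986, Green 0.1680, Gold 3.3825, Silver 3.7604, Violet 3.4301.
Lower quotas: Red 0, Blue 1, Green 0, Gold 3, Silver 3, Violet 3 (sum 10, leaving 3 seats).
Remainders in descending order: Red 0.8604, Silver 0.7604, Violet 0.4301, Blue 0.3986, Gold 0.3825, Green 0.1680.
Largest remainders: Red, Silver, Violet receive the extra seats.

Red=1; Blue=1; Green=0; Gold=3; Silver=4; Violet=4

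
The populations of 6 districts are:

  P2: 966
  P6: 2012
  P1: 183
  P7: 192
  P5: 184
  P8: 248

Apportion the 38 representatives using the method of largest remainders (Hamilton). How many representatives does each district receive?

Total 3785; standard divisor 3785/38 ≈ 99.605.
Standard quotas: P2 9.698, P6 20.200, P1 1.837, P7 1.928, P5 1.847, P8 2.490.
Lower quotas: P2 9, P6 20, P1 1, P7 1, P5 1, P8 2 (sum 34, leaving 4 seats).
Remainders in descending order: P7 0.928, P5 0.847, P1 0.837, P2 0.698, P8 0.490, P6 0.200.
The surplus seats go to P7, P5, P1, P2.

P2 10; P6 20; P1 2; P7 2; P5 2; P8 2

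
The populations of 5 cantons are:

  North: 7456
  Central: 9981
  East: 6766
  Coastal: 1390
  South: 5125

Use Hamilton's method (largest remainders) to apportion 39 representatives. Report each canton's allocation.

The standard divisor is 30718/39 ≈ 787.641.
Standard quotas: North 9.4662, Central 12.6720, East 8.5902, Coastal 1.7648, South 6.5068.
Lower quotas: North 9, Central 12, East 8, Coastal 1, South 6 (sum 36, leaving 3 seats).
Remainders in descending order: Coastal 0.7648, Central 0.6720, East 0.5902, South 0.5068, North 0.4662.
Largest remainders: Coastal, Central, East receive the extra seats.

North 9; Central 13; East 9; Coastal 2; South 6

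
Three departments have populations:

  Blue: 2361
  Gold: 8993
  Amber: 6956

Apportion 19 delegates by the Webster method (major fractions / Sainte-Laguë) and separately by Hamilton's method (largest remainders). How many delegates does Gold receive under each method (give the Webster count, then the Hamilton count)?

Webster: Blue 2, Gold 10, Amber 7.
Hamilton: Blue 3, Gold 9, Amber 7.
Gold gets 10 under Webster and 9 under Hamilton.

10 and 9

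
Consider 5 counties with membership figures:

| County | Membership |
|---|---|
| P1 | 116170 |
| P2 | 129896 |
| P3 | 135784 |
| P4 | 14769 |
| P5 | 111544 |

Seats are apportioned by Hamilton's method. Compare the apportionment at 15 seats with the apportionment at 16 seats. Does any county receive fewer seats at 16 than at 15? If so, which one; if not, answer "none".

P4

At 15 seats: P1 3, P2 4, P3 4, P4 1, P5 3.
At 16 seats: P1 4, P2 4, P3 4, P4 0, P5 4.
P4 drops from 1 to 0.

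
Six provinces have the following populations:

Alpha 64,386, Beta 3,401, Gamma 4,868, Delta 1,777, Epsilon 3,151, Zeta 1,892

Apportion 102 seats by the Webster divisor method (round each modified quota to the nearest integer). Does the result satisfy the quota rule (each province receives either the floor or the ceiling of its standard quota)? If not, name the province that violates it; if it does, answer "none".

Standard quotas: Alpha 82.634, Beta 4.365, Gamma 6.248, Delta 2.281, Epsilon 4.044, Zeta 2.428.
Webster allocation: Alpha 84, Beta 4, Gamma 6, Delta 2, Epsilon 4, Zeta 2.
Alpha has quota 82.634 (lower 82, upper 83) but receives 84 — outside the quota interval.

Alpha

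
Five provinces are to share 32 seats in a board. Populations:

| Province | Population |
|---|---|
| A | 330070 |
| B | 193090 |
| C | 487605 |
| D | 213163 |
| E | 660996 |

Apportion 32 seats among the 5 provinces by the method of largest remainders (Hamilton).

Standard divisor: 1884924 ÷ 32 ≈ 58903.875.
Standard quotas: A 5.6035, B 3.2781, C 8.2780, D 3.6188, E 11.2216.
Lower quotas: A 5, B 3, C 8, D 3, E 11 (sum 30, leaving 2 seats).
Remainders in descending order: D 0.6188, A 0.6035, B 0.2781, C 0.2780, E 0.2216.
The surplus seats go to D, A.

A: 6, B: 3, C: 8, D: 4, E: 11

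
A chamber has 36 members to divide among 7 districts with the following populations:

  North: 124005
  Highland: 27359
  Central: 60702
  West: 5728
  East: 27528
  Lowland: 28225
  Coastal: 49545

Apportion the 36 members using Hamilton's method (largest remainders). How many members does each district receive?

Total 323092; standard divisor 323092/36 ≈ 8974.778.
Standard quotas: North 13.8171, Highland 3.0484, Central 6.7636, West 0.6382, East 3.0673, Lowland 3.1449, Coastal 5.5205.
Lower quotas: North 13, Highland 3, Central 6, West 0, East 3, Lowland 3, Coastal 5 (sum 33, leaving 3 seats).
Remainders in descending order: North 0.8171, Central 0.7636, West 0.6382, Coastal 0.5205, Lowland 0.1449, East 0.0673, Highland 0.0484.
Largest remainders: North, Central, West receive the extra seats.

North: 14, Highland: 3, Central: 7, West: 1, East: 3, Lowland: 3, Coastal: 5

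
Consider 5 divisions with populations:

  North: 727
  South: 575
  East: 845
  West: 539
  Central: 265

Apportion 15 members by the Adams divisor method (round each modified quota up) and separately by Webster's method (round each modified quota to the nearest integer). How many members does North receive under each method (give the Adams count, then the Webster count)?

Adams: North 3, South 3, East 4, West 3, Central 2.
Webster: North 4, South 3, East 4, West 3, Central 1.
North gets 3 under Adams and 4 under Webster.

3 and 4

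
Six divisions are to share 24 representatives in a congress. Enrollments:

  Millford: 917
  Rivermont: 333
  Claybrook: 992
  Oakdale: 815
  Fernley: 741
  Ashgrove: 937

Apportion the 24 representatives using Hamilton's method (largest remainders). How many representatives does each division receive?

Total 4735; standard divisor 4735/24 ≈ 197.292.
Standard quotas: Millford 4.648, Rivermont 1.688, Claybrook 5.028, Oakdale 4.131, Fernley 3.756, Ashgrove 4.749.
Lower quotas: Millford 4, Rivermont 1, Claybrook 5, Oakdale 4, Fernley 3, Ashgrove 4 (sum 21, leaving 3 seats).
Remainders in descending order: Fernley 0.756, Ashgrove 0.749, Rivermont 0.688, Millford 0.648, Oakdale 0.131, Claybrook 0.028.
The surplus seats go to Fernley, Ashgrove, Rivermont.

Millford 4, Rivermont 2, Claybrook 5, Oakdale 4, Fernley 4, Ashgrove 5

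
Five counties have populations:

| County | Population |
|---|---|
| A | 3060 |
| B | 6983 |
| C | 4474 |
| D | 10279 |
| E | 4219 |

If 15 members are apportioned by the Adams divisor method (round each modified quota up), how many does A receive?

Standard divisor 29015/15 ≈ 1934.333; standard quotas: A 1.582, B 3.610, C 2.313, D 5.314, E 2.181.
Rounding up gives 2, 4, 3, 6, 3 = 18 seats, so the divisor must be adjusted.
With modified divisor 2300: modified quotas A 1.330, B 3.036, C 1.945, D 4.469, E 1.834.
Rounding up: A 2, B 4, C 2, D 5, E 2 (total 15).
A receives 2.

2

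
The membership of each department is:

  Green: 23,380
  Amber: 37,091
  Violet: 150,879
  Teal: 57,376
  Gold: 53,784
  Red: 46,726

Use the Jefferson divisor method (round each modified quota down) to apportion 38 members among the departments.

Standard divisor 369236/38 ≈ 9716.737; standard quotas: Green 2.406, Amber 3.817, Violet 15.528, Teal 5.905, Gold 5.535, Red 4.809.
Rounding down gives 2, 3, 15, 5, 5, 4 = 34 seats, so the divisor must be adjusted.
With modified divisor 9100: modified quotas Green 2.569, Amber 4.076, Violet 16.580, Teal 6.305, Gold 5.910, Red 5.135.
Rounding down: Green 2, Amber 4, Violet 16, Teal 6, Gold 5, Red 5 (total 38).

Green: 2; Amber: 4; Violet: 16; Teal: 6; Gold: 5; Red: 5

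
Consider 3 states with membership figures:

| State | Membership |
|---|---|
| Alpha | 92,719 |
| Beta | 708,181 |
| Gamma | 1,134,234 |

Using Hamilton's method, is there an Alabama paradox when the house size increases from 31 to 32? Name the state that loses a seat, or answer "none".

Alpha

At 31 seats: Alpha 2, Beta 11, Gamma 18.
At 32 seats: Alpha 1, Beta 12, Gamma 19.
Alpha drops from 2 to 1.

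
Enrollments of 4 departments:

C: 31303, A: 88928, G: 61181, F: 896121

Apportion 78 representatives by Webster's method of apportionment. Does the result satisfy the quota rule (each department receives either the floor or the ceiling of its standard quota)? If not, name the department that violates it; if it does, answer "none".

F

Standard quotas: C 2.266, A 6.437, G 4.429, F 64.868.
Webster allocation: C 2, A 6, G 4, F 66.
F has quota 64.868 (lower 64, upper 65) but receives 66 — outside the quota interval.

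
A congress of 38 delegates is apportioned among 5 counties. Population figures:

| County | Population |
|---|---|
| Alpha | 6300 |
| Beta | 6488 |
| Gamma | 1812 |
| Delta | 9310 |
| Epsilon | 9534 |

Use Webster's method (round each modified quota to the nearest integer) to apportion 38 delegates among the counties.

Standard divisor 33444/38 ≈ 880.105; standard quotas: Alpha 7.158, Beta 7.372, Gamma 2.059, Delta 10.578, Epsilon 10.833.
Rounding to the nearest integer gives Alpha 7, Beta 7, Gamma 2, Delta 11, Epsilon 11 — total 38, matching the house size, so no adjustment is needed.

Alpha 7; Beta 7; Gamma 2; Delta 11; Epsilon 11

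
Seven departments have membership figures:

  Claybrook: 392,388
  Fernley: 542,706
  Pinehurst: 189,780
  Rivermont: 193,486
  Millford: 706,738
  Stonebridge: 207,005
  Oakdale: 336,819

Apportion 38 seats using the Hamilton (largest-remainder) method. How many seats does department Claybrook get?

6

The standard divisor is 2568922/38 ≈ 67603.211.
Standard quotas: Claybrook 5.8043, Fernley 8.0278, Pinehurst 2.8073, Rivermont 2.8621, Millford 10.4542, Stonebridge 3.0621, Oakdale 4.9823.
Lower quotas: Claybrook 5, Fernley 8, Pinehurst 2, Rivermont 2, Millford 10, Stonebridge 3, Oakdale 4 (sum 34, leaving 4 seats).
Remainders in descending order: Oakdale 0.9823, Rivermont 0.8621, Pinehurst 0.8073, Claybrook 0.8043, Millford 0.4542, Stonebridge 0.0621, Fernley 0.0278.
The surplus seats go to Oakdale, Rivermont, Pinehurst, Claybrook.
Claybrook receives 6.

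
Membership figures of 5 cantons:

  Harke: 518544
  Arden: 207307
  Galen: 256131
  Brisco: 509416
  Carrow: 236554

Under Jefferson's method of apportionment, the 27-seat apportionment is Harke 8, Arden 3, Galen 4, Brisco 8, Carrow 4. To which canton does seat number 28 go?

Priority for the next seat is population ÷ (current seats + 1).
Priorities: Harke 57616.000, Arden 51826.750, Galen 51226.200, Brisco 56601.778, Carrow 47310.800.
Highest priority: Harke.

Harke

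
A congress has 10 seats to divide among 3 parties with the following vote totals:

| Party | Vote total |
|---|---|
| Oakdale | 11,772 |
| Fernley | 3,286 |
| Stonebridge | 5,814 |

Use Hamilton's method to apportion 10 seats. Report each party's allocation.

Total 20872; standard divisor 20872/10 ≈ 2087.2.
Standard quotas: Oakdale 5.6401, Fernley 1.5744, Stonebridge 2.7856.
Lower quotas: Oakdale 5, Fernley 1, Stonebridge 2 (sum 8, leaving 2 seats).
Remainders in descending order: Stonebridge 0.7856, Oakdale 0.6401, Fernley 0.5744.
Largest remainders: Stonebridge, Oakdale receive the extra seats.

Oakdale 6, Fernley 1, Stonebridge 3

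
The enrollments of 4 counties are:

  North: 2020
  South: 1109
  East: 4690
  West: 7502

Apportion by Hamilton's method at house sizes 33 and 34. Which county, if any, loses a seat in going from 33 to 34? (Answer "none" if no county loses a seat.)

At 33 seats: North 4, South 3, East 10, West 16.
At 34 seats: North 5, South 2, East 10, West 17.
South drops from 3 to 2.

South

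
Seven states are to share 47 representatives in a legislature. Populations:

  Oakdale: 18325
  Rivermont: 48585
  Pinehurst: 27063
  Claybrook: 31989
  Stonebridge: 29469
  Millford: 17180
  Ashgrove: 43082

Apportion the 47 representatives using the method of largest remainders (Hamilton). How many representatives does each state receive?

Oakdale=4; Rivermont=11; Pinehurst=6; Claybrook=7; Stonebridge=6; Millford=4; Ashgrove=9

The standard divisor is 215693/47 ≈ 4589.213.
Standard quotas: Oakdale 3.9931, Rivermont 10.5868, Pinehurst 5.8971, Claybrook 6.9705, Stonebridge 6.4214, Millford 3.7436, Ashgrove 9.3877.
Lower quotas: Oakdale 3, Rivermont 10, Pinehurst 5, Claybrook 6, Stonebridge 6, Millford 3, Ashgrove 9 (sum 42, leaving 5 seats).
Remainders in descending order: Oakdale 0.9931, Claybrook 0.9705, Pinehurst 0.8971, Millford 0.7436, Rivermont 0.5868, Stonebridge 0.4214, Ashgrove 0.3877.
The surplus seats go to Oakdale, Claybrook, Pinehurst, Millford, Rivermont.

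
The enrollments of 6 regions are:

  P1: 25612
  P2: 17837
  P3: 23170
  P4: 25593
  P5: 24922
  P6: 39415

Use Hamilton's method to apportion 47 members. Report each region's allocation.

P1 8, P2 5, P3 7, P4 8, P5 7, P6 12

Standard divisor: 156549 ÷ 47 ≈ 3330.83.
Standard quotas: P1 7.6894, P2 5.3551, P3 6.9562, P4 7.6837, P5 7.4822, P6 11.8334.
Lower quotas: P1 7, P2 5, P3 6, P4 7, P5 7, P6 11 (sum 43, leaving 4 seats).
Remainders in descending order: P3 0.9562, P6 0.8334, P1 0.6894, P4 0.6837, P5 0.4822, P2 0.3551.
Largest remainders: P3, P6, P1, P4 receive the extra seats.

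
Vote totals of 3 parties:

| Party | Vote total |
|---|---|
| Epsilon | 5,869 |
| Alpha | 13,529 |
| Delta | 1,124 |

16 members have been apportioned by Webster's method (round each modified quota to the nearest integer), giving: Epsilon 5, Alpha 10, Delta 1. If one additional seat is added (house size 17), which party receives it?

Alpha

Priority for the next seat is population ÷ (current seats + 0.5).
Priorities: Epsilon 1067.091, Alpha 1288.476, Delta 749.333.
Highest priority: Alpha.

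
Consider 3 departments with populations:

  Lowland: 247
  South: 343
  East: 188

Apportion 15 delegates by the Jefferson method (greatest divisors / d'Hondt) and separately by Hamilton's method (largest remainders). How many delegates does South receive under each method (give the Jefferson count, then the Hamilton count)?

Jefferson: Lowland 5, South 7, East 3.
Hamilton: Lowland 5, South 6, East 4.
South gets 7 under Jefferson and 6 under Hamilton.

7 and 6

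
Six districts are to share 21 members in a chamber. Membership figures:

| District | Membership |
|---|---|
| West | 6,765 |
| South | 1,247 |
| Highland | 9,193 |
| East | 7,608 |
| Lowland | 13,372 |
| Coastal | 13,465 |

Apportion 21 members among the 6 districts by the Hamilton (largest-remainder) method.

The standard divisor is 51650/21 ≈ 2459.524.
Standard quotas: West 2.7505, South 0.5070, Highland 3.7377, East 3.0933, Lowland 5.4368, Coastal 5.4746.
Lower quotas: West 2, South 0, Highland 3, East 3, Lowland 5, Coastal 5 (sum 18, leaving 3 seats).
Remainders in descending order: West 0.7505, Highland 0.7377, South 0.5070, Coastal 0.4746, Lowland 0.4368, East 0.0933.
The surplus seats go to West, Highland, South.

West 3, South 1, Highland 4, East 3, Lowland 5, Coastal 5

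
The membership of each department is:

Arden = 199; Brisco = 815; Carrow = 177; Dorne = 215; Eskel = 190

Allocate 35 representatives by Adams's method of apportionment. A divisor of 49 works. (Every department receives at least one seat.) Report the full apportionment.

With modified divisor 49: modified quotas Arden 4.061, Brisco 16.633, Carrow 3.612, Dorne 4.388, Eskel 3.878.
Rounding up: Arden 5, Brisco 17, Carrow 4, Dorne 5, Eskel 4 (total 35).

Arden: 5, Brisco: 17, Carrow: 4, Dorne: 5, Eskel: 4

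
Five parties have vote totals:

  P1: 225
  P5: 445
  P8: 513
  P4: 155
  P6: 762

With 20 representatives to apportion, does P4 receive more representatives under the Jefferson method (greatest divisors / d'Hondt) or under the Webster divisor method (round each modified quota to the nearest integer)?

Jefferson: P1 2, P5 4, P8 5, P4 1, P6 8.
Webster: P1 2, P5 4, P8 5, P4 2, P6 7.
P4 gets 1 under Jefferson and 2 under Webster.

Webster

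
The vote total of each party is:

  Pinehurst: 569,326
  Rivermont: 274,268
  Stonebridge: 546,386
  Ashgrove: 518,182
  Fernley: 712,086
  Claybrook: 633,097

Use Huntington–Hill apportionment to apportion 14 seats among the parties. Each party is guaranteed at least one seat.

With divisor 227744: modified quotas Pinehurst 2.500, Rivermont 1.204, Stonebridge 2.399, Ashgrove 2.275, Fernley 3.127, Claybrook 2.780.
Geometric-mean thresholds: Pinehurst √(2·3)=2.449, Rivermont √(1·2)=1.414, Stonebridge √(2·3)=2.449, Ashgrove √(2·3)=2.449, Fernley √(3·4)=3.464, Claybrook √(2·3)=2.449.
Each quota rounded against its threshold gives Pinehurst 3, Rivermont 1, Stonebridge 2, Ashgrove 2, Fernley 3, Claybrook 3 (total 14).

Pinehurst: 3; Rivermont: 1; Stonebridge: 2; Ashgrove: 2; Fernley: 3; Claybrook: 3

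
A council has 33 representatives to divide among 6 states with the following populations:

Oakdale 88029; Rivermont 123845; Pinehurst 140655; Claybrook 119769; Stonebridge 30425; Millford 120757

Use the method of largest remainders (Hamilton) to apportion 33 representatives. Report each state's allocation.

Oakdale=5; Rivermont=7; Pinehurst=7; Claybrook=6; Stonebridge=2; Millford=6

Total 623480; standard divisor 623480/33 ≈ 18893.333.
Standard quotas: Oakdale 4.6593, Rivermont 6.5550, Pinehurst 7.4447, Claybrook 6.3392, Stonebridge 1.6104, Millford 6.3915.
Lower quotas: Oakdale 4, Rivermont 6, Pinehurst 7, Claybrook 6, Stonebridge 1, Millford 6 (sum 30, leaving 3 seats).
Remainders in descending order: Oakdale 0.6593, Stonebridge 0.6104, Rivermont 0.5550, Pinehurst 0.4447, Millford 0.3915, Claybrook 0.3392.
Largest remainders: Oakdale, Stonebridge, Rivermont receive the extra seats.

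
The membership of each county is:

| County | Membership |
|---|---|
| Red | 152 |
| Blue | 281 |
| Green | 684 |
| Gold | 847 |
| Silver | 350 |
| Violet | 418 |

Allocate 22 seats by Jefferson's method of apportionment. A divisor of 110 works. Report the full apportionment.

Red=1, Blue=2, Green=6, Gold=7, Silver=3, Violet=3

With modified divisor 110: modified quotas Red 1.382, Blue 2.555, Green 6.218, Gold 7.700, Silver 3.182, Violet 3.800.
Rounding down: Red 1, Blue 2, Green 6, Gold 7, Silver 3, Violet 3 (total 22).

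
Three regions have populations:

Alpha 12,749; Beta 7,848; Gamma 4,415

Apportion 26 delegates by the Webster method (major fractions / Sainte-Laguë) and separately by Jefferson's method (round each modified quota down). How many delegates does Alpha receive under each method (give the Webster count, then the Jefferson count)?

Webster: Alpha 13, Beta 8, Gamma 5.
Jefferson: Alpha 14, Beta 8, Gamma 4.
Alpha gets 13 under Webster and 14 under Jefferson.

13 and 14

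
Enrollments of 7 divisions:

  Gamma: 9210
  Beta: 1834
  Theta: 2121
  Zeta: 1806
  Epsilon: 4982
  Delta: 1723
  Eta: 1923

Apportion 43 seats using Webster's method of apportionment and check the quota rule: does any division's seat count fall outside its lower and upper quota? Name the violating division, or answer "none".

Standard quotas: Gamma 16.782, Beta 3.342, Theta 3.865, Zeta 3.291, Epsilon 9.078, Delta 3.139, Eta 3.504.
Webster allocation: Gamma 17, Beta 3, Theta 4, Zeta 3, Epsilon 9, Delta 3, Eta 4.
Every allocation lies between the lower and upper quota.

none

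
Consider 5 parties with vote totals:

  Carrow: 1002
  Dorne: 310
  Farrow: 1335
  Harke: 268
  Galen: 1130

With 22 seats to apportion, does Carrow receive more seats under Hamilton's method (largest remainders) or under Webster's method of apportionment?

Hamilton: Carrow 5, Dorne 2, Farrow 7, Harke 2, Galen 6.
Webster: Carrow 6, Dorne 2, Farrow 7, Harke 1, Galen 6.
Carrow gets 5 under Hamilton and 6 under Webster.

Webster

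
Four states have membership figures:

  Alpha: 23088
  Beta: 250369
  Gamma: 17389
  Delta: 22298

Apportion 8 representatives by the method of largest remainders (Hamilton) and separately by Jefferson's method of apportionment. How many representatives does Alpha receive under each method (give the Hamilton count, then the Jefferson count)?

Hamilton: Alpha 1, Beta 6, Gamma 0, Delta 1.
Jefferson: Alpha 0, Beta 8, Gamma 0, Delta 0.
Alpha gets 1 under Hamilton and 0 under Jefferson.

1 and 0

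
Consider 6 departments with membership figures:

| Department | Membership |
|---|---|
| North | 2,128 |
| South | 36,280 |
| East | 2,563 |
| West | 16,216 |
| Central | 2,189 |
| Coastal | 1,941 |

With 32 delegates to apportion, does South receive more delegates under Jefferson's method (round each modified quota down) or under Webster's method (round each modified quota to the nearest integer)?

Jefferson

Jefferson: North 1, South 20, East 1, West 8, Central 1, Coastal 1.
Webster: North 1, South 19, East 1, West 9, Central 1, Coastal 1.
South gets 20 under Jefferson and 19 under Webster.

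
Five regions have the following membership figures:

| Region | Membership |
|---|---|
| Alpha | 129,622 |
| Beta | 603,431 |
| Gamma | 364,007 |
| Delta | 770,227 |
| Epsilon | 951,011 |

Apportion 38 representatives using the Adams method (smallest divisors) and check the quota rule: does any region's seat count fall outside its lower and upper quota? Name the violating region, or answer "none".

Standard quotas: Alpha 1.748, Beta 8.136, Gamma 4.908, Delta 10.385, Epsilon 12.823.
Adams allocation: Alpha 2, Beta 8, Gamma 5, Delta 10, Epsilon 13.
Every allocation lies between the lower and upper quota.

none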